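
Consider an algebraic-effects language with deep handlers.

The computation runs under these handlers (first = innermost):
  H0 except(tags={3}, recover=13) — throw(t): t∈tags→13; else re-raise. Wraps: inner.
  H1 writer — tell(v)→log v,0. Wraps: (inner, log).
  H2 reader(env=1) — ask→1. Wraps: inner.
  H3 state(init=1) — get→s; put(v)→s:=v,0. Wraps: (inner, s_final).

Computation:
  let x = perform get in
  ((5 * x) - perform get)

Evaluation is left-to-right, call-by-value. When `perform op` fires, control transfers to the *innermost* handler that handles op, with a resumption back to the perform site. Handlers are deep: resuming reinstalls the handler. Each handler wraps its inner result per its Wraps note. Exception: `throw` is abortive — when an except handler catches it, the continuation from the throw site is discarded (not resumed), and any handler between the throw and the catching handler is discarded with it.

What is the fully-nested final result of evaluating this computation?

Answer: ((4, ()), 1)

Evaluation trace:
get @ H3 ⇒ 1
get @ H3 ⇒ 1
H0 returns 4
H1 returns (4, ())
H2 returns (4, ())
H3 returns ((4, ()), 1)
= ((4, ()), 1)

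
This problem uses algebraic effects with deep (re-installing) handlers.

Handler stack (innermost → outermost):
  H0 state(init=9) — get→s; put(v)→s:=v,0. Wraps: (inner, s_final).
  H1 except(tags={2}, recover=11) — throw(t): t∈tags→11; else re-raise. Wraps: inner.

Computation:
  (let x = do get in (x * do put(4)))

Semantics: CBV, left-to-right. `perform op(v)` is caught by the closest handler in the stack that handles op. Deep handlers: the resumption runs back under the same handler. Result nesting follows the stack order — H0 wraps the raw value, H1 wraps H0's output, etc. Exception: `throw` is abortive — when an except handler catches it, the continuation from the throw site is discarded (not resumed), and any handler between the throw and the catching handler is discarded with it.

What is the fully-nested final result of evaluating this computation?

Answer: (0, 4)

Step-by-step:
get @ H0 ⇒ 9
put(4) @ H0 ⇒ s:=4
H0 returns (0, 4)
H1 returns (0, 4)
= (0, 4)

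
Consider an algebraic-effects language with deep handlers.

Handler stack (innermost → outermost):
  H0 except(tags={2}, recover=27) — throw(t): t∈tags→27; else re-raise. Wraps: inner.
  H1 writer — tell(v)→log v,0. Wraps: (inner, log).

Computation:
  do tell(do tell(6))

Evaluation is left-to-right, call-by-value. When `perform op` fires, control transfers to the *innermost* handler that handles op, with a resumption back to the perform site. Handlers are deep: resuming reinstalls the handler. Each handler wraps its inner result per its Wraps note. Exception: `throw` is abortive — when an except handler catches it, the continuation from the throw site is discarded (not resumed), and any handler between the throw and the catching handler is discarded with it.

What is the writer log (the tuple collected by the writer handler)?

Evaluation trace:
tell(6) @ H1 ⇒ log+=6
tell(0) @ H1 ⇒ log+=0
H0 returns 0
H1 returns (0, (6, 0))
= (0, (6, 0))

Answer: (6, 0)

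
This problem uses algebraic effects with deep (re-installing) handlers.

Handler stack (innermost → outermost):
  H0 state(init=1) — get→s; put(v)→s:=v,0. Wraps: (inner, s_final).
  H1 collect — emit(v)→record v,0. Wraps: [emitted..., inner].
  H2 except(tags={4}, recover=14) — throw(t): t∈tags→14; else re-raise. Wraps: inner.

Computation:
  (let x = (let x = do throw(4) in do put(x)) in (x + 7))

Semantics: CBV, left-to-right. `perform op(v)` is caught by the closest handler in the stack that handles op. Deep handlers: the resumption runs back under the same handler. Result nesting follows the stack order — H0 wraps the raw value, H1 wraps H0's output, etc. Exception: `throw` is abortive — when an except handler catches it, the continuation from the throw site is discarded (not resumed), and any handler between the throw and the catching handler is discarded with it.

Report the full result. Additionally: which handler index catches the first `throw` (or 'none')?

Step-by-step:
throw(4) @ H2 caught ⇒ 14
= 14

Answer: 14 ; first throw caught by: H2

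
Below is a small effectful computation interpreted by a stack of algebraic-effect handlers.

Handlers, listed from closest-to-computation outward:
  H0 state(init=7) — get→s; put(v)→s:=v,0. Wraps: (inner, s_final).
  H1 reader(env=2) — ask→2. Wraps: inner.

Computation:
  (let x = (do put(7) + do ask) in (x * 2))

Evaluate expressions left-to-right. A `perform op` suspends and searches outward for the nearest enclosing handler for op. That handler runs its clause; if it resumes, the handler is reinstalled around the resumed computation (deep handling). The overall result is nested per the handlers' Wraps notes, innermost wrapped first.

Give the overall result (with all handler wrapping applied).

Answer: (4, 7)

Step-by-step:
put(7) @ H0 ⇒ s:=7
ask @ H1 ⇒ 2
H0 returns (4, 7)
H1 returns (4, 7)
= (4, 7)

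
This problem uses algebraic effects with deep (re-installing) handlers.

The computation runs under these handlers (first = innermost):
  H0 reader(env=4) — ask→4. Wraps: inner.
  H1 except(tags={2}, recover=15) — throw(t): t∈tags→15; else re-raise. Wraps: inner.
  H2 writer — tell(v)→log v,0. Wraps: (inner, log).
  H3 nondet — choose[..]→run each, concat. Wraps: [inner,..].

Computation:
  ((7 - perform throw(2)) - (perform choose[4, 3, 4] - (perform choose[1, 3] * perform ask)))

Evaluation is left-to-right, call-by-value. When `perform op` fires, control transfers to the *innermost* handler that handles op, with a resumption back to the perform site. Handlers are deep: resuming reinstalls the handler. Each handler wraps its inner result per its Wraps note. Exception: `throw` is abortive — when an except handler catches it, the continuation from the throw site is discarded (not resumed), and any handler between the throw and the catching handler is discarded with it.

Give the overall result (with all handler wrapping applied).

Evaluation trace:
throw(2) @ H1 caught ⇒ 15
H2 returns (15, ())
H3 returns [(15, ())]
= [(15, ())]

Answer: [(15, ())]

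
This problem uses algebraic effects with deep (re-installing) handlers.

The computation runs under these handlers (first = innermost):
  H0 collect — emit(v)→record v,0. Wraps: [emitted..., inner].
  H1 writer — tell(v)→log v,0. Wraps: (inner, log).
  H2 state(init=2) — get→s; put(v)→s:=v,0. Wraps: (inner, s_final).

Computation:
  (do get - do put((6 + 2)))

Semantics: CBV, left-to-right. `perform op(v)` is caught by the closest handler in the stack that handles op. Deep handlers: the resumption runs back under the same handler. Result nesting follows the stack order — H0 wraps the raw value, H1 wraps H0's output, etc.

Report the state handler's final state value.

Answer: 8

Evaluation trace:
get @ H2 ⇒ 2
put(8) @ H2 ⇒ s:=8
H0 returns [2]
H1 returns ([2], ())
H2 returns (([2], ()), 8)
= (([2], ()), 8)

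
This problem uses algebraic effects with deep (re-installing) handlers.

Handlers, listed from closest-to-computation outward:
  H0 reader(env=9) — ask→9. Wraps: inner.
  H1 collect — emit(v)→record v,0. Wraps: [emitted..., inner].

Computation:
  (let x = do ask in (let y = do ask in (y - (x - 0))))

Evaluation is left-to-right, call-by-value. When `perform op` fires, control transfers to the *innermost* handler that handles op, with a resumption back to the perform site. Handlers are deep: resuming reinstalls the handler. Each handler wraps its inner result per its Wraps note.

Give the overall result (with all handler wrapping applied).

Answer: [0]

Evaluation trace:
ask @ H0 ⇒ 9
ask @ H0 ⇒ 9
H0 returns 0
H1 returns [0]
= [0]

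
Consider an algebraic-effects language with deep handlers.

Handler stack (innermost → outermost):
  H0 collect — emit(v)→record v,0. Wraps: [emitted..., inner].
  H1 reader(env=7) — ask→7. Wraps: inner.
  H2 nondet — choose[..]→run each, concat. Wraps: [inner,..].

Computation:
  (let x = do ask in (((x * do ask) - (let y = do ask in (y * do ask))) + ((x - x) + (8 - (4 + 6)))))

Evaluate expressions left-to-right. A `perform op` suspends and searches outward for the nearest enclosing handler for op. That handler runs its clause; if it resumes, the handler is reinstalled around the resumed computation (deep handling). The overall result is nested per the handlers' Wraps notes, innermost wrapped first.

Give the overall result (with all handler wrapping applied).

Working:
ask @ H1 ⇒ 7
ask @ H1 ⇒ 7
ask @ H1 ⇒ 7
ask @ H1 ⇒ 7
H0 returns [-2]
H1 returns [-2]
H2 returns [[-2]]
= [[-2]]

Answer: [[-2]]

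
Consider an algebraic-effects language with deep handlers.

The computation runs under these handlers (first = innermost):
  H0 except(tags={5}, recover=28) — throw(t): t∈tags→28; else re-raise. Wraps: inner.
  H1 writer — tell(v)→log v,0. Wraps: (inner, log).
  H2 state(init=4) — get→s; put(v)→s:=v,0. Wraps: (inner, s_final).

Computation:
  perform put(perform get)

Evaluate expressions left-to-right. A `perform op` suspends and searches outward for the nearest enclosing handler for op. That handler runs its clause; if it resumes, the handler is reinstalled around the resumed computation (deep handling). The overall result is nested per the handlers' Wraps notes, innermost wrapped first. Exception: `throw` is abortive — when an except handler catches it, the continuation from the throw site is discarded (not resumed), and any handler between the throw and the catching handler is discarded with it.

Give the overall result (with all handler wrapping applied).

Answer: ((0, ()), 4)

Evaluation trace:
get @ H2 ⇒ 4
put(4) @ H2 ⇒ s:=4
H0 returns 0
H1 returns (0, ())
H2 returns ((0, ()), 4)
= ((0, ()), 4)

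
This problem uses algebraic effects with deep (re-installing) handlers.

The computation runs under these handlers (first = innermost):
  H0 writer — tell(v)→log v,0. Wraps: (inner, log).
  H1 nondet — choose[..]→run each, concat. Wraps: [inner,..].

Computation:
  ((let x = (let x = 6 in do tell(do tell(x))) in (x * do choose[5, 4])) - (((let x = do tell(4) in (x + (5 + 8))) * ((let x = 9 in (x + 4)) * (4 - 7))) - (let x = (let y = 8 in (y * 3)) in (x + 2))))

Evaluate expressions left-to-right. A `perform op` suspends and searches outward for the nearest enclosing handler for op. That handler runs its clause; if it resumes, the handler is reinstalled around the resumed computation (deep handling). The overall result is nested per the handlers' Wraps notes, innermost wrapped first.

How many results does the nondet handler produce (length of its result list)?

Answer: 2

Working:
tell(6) @ H0 ⇒ log+=6
tell(0) @ H0 ⇒ log+=0
choose[5, 4] @ H1
  branch[0] choose=5:
    tell(4) @ H0 ⇒ log+=4
    H0 returns (533, (6, 0, 4))
    H1 returns [(533, (6, 0, 4))]
  branch[1] choose=4:
    tell(4) @ H0 ⇒ log+=4
    H0 returns (533, (6, 0, 4))
    H1 returns [(533, (6, 0, 4))]
= [(533, (6, 0, 4)), (533, (6, 0, 4))]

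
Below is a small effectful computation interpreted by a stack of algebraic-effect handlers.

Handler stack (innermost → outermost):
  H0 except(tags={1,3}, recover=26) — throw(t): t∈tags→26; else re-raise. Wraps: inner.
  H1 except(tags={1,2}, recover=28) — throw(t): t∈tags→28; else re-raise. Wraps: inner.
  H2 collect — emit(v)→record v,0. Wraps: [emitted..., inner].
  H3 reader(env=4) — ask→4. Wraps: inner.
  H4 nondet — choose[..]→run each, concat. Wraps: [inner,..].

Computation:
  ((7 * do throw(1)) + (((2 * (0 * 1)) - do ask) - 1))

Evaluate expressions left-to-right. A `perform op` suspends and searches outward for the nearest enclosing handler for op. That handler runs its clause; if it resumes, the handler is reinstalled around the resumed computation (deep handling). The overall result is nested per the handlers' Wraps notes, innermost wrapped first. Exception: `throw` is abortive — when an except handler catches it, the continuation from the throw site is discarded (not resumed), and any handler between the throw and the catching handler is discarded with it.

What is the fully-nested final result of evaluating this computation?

Answer: [[26]]

Evaluation trace:
throw(1) @ H0 caught ⇒ 26
H1 returns 26
H2 returns [26]
H3 returns [26]
H4 returns [[26]]
= [[26]]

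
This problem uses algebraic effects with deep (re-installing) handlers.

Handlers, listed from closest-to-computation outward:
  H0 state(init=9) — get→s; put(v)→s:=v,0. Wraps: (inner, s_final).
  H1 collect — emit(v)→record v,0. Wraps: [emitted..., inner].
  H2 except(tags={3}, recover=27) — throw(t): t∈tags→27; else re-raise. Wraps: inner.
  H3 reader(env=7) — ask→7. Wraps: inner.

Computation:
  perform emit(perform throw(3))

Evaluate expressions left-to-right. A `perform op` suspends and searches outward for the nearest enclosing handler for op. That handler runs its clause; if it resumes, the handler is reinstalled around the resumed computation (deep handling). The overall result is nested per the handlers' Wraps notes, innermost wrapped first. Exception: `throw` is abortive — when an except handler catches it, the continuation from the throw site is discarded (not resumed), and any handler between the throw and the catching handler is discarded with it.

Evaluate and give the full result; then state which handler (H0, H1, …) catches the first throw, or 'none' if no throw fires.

Working:
throw(3) @ H2 caught ⇒ 27
H3 returns 27
= 27

Answer: 27 ; first throw caught by: H2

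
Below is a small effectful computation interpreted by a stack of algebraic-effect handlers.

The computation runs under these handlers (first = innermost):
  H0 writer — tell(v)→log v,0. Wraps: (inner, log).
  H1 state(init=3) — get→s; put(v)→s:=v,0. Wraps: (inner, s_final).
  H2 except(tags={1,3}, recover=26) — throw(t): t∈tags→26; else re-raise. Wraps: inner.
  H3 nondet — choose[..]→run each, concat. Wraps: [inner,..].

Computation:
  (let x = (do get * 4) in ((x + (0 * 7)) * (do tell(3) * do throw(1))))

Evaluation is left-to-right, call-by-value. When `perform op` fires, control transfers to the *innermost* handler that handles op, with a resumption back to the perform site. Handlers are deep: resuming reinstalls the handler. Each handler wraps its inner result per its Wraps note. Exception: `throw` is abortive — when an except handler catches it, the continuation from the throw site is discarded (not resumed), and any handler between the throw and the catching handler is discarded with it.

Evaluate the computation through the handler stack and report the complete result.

Working:
get @ H1 ⇒ 3
tell(3) @ H0 ⇒ log+=3
throw(1) @ H2 caught ⇒ 26
H3 returns [26]
= [26]

Answer: [26]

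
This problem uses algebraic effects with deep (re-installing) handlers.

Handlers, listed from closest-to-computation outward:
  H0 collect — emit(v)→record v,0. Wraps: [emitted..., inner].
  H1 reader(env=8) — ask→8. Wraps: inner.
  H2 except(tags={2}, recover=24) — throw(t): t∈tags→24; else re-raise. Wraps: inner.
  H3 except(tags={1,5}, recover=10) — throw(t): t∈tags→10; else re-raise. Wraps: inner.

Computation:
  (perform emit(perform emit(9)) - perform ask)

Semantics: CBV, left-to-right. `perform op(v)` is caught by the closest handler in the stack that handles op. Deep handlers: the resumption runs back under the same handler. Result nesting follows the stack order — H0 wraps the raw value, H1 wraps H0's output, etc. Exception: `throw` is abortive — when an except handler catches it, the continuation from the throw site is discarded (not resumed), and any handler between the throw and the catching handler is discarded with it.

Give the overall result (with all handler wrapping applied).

Answer: [9, 0, -8]

Working:
emit(9) @ H0 ⇒ out+=9
emit(0) @ H0 ⇒ out+=0
ask @ H1 ⇒ 8
H0 returns [9, 0, -8]
H1 returns [9, 0, -8]
H2 returns [9, 0, -8]
H3 returns [9, 0, -8]
= [9, 0, -8]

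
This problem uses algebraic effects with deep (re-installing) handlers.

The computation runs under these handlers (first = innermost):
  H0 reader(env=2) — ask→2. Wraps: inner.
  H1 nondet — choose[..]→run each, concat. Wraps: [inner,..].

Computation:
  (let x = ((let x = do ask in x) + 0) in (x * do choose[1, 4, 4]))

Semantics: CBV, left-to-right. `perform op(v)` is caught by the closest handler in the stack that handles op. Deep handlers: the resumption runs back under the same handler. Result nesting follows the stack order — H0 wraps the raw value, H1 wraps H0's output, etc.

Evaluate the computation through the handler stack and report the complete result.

Answer: [2, 8, 8]

Step-by-step:
ask @ H0 ⇒ 2
choose[1, 4, 4] @ H1
  branch[0] choose=1:
    H0 returns 2
    H1 returns [2]
  branch[1] choose=4:
    H0 returns 8
    H1 returns [8]
  branch[2] choose=4:
    H0 returns 8
    H1 returns [8]
= [2, 8, 8]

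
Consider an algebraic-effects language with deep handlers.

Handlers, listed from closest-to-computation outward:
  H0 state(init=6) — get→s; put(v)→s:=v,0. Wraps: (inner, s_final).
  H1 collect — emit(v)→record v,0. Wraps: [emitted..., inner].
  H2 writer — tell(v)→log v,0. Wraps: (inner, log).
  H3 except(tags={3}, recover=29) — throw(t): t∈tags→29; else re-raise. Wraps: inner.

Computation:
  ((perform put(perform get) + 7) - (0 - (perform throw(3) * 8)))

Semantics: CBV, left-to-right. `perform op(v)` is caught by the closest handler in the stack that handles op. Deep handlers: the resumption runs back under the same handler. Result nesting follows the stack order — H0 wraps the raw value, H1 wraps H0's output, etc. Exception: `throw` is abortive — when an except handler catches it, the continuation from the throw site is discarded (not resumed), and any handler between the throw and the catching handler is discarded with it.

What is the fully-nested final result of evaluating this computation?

Working:
get @ H0 ⇒ 6
put(6) @ H0 ⇒ s:=6
throw(3) @ H3 caught ⇒ 29
= 29

Answer: 29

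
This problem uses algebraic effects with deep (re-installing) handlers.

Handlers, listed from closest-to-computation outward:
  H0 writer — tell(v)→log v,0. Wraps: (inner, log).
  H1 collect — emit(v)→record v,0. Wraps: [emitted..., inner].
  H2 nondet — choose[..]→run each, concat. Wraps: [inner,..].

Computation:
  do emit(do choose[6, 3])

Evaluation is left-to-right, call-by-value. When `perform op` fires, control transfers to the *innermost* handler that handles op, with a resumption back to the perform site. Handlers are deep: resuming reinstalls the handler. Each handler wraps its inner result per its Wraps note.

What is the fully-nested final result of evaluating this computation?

Answer: [[6, (0, ())], [3, (0, ())]]

Evaluation trace:
choose[6, 3] @ H2
  branch[0] choose=6:
    emit(6) @ H1 ⇒ out+=6
    H0 returns (0, ())
    H1 returns [6, (0, ())]
    H2 returns [[6, (0, ())]]
  branch[1] choose=3:
    emit(3) @ H1 ⇒ out+=3
    H0 returns (0, ())
    H1 returns [3, (0, ())]
    H2 returns [[3, (0, ())]]
= [[6, (0, ())], [3, (0, ())]]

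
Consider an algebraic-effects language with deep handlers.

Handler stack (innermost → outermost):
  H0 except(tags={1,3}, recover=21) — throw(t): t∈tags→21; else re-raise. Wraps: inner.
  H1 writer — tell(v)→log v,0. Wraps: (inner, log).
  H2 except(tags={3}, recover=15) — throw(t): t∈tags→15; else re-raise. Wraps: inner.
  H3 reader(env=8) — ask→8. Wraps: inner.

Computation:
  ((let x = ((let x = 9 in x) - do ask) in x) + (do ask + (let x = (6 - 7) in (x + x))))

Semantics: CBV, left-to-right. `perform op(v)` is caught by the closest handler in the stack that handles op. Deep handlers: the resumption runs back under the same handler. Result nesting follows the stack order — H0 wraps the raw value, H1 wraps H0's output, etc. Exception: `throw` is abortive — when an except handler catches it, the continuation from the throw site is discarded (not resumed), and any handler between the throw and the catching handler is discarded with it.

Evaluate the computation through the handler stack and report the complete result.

Evaluation trace:
ask @ H3 ⇒ 8
ask @ H3 ⇒ 8
H0 returns 7
H1 returns (7, ())
H2 returns (7, ())
H3 returns (7, ())
= (7, ())

Answer: (7, ())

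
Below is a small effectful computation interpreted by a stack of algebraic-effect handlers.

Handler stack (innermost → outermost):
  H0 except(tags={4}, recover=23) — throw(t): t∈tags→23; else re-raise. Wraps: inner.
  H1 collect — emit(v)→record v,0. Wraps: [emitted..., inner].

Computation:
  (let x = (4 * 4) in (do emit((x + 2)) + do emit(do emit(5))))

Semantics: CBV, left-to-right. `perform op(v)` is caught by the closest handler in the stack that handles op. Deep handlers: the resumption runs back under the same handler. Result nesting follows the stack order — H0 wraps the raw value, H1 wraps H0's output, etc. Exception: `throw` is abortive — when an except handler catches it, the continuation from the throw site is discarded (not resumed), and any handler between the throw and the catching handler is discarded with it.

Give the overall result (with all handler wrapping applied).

Answer: [18, 5, 0, 0]

Evaluation trace:
emit(18) @ H1 ⇒ out+=18
emit(5) @ H1 ⇒ out+=5
emit(0) @ H1 ⇒ out+=0
H0 returns 0
H1 returns [18, 5, 0, 0]
= [18, 5, 0, 0]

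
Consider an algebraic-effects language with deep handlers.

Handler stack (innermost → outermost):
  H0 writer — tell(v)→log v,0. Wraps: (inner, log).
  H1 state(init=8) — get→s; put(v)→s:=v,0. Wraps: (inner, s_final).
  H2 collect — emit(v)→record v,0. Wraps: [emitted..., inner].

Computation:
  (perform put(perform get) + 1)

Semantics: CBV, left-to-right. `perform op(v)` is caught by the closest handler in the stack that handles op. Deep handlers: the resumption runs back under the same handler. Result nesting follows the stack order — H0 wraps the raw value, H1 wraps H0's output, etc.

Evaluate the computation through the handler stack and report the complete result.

Evaluation trace:
get @ H1 ⇒ 8
put(8) @ H1 ⇒ s:=8
H0 returns (1, ())
H1 returns ((1, ()), 8)
H2 returns [((1, ()), 8)]
= [((1, ()), 8)]

Answer: [((1, ()), 8)]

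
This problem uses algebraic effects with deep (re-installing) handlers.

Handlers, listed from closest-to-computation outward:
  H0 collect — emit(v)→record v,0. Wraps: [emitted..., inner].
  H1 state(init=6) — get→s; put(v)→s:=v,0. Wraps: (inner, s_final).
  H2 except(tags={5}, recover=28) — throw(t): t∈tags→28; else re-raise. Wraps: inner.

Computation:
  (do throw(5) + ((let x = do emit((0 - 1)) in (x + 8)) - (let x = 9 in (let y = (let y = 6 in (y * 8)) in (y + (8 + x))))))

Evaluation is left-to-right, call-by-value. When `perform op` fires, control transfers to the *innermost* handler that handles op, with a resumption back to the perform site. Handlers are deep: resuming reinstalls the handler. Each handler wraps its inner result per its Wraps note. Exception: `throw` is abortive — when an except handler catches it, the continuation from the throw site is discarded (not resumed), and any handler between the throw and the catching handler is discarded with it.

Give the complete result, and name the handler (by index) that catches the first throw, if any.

Answer: 28 ; first throw caught by: H2

Working:
throw(5) @ H2 caught ⇒ 28
= 28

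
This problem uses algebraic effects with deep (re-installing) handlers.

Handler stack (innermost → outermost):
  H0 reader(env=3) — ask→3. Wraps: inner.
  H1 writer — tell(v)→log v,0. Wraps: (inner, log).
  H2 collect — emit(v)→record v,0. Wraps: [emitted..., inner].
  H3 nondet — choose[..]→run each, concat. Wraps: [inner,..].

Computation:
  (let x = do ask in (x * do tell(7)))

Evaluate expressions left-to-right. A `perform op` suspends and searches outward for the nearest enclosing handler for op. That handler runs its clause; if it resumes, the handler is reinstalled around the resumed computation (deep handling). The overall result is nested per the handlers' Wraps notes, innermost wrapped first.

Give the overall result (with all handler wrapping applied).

Evaluation trace:
ask @ H0 ⇒ 3
tell(7) @ H1 ⇒ log+=7
H0 returns 0
H1 returns (0, (7))
H2 returns [(0, (7))]
H3 returns [[(0, (7))]]
= [[(0, (7))]]

Answer: [[(0, (7))]]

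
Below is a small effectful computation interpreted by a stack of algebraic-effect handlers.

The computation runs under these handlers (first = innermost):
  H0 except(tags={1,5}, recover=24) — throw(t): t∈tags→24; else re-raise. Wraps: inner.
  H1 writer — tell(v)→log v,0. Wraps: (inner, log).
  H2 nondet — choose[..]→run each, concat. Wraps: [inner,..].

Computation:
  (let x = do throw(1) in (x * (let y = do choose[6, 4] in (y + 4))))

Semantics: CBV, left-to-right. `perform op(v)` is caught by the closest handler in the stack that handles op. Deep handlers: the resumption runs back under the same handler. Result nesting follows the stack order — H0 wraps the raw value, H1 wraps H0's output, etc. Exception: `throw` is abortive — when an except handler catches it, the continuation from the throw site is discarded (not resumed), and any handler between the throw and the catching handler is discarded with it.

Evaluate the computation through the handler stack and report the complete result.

Answer: [(24, ())]

Evaluation trace:
throw(1) @ H0 caught ⇒ 24
H1 returns (24, ())
H2 returns [(24, ())]
= [(24, ())]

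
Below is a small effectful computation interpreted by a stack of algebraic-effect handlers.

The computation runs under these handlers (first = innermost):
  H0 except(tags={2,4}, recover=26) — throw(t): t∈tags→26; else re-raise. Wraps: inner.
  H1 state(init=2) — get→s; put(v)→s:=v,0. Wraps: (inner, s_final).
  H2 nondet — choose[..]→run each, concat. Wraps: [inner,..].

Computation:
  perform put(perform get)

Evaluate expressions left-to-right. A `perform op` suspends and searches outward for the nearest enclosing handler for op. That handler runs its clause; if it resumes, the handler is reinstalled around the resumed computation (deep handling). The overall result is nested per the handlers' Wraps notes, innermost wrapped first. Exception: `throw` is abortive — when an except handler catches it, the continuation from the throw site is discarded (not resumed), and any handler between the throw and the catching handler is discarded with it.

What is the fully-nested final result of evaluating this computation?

Answer: [(0, 2)]

Working:
get @ H1 ⇒ 2
put(2) @ H1 ⇒ s:=2
H0 returns 0
H1 returns (0, 2)
H2 returns [(0, 2)]
= [(0, 2)]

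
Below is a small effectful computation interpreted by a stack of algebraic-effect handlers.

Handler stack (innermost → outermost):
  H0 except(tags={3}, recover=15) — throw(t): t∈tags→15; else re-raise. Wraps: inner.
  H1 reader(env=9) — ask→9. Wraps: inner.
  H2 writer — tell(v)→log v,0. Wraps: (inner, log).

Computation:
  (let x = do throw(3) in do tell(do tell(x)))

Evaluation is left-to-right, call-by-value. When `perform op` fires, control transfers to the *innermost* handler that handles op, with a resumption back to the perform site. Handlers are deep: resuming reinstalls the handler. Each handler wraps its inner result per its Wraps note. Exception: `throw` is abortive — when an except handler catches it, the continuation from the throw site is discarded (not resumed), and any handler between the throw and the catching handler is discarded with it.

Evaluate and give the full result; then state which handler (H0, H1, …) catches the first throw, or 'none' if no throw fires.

Working:
throw(3) @ H0 caught ⇒ 15
H1 returns 15
H2 returns (15, ())
= (15, ())

Answer: (15, ()) ; first throw caught by: H0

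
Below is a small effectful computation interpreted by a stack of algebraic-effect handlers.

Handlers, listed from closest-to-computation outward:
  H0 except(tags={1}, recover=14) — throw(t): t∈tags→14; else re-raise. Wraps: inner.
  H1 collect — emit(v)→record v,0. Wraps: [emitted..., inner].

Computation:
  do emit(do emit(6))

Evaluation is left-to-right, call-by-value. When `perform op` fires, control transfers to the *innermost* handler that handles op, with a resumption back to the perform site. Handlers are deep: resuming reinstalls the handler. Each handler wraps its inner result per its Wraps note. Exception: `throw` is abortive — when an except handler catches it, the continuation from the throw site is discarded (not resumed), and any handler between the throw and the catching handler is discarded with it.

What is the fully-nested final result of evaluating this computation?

Evaluation trace:
emit(6) @ H1 ⇒ out+=6
emit(0) @ H1 ⇒ out+=0
H0 returns 0
H1 returns [6, 0, 0]
= [6, 0, 0]

Answer: [6, 0, 0]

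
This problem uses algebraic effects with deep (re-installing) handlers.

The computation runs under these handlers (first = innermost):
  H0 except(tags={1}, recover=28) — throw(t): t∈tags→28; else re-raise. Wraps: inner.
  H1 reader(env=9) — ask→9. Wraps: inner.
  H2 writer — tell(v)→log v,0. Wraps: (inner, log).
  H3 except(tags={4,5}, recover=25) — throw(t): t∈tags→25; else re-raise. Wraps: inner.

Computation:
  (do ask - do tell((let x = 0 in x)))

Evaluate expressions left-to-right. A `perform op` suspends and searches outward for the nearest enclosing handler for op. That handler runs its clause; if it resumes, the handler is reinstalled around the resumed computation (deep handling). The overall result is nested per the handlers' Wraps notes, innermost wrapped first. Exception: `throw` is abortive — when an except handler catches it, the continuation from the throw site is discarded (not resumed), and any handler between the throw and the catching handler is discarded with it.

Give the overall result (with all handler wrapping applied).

Working:
ask @ H1 ⇒ 9
tell(0) @ H2 ⇒ log+=0
H0 returns 9
H1 returns 9
H2 returns (9, (0))
H3 returns (9, (0))
= (9, (0))

Answer: (9, (0))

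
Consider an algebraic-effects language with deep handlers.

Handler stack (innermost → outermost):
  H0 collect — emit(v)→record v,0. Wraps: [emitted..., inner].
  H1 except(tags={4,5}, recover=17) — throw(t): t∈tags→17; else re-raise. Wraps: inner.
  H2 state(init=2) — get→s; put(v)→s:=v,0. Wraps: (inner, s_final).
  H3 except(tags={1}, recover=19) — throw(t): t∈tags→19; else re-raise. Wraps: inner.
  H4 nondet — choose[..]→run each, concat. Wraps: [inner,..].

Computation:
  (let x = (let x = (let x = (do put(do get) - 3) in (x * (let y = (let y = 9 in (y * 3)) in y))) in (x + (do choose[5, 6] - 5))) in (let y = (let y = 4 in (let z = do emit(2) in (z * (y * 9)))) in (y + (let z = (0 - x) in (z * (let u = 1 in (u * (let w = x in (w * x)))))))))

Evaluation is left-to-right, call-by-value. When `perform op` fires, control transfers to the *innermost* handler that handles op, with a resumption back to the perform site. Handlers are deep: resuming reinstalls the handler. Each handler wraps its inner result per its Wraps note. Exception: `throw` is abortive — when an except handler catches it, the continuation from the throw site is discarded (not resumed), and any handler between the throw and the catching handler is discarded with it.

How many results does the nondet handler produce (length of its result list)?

Answer: 2

Evaluation trace:
get @ H2 ⇒ 2
put(2) @ H2 ⇒ s:=2
choose[5, 6] @ H4
  branch[0] choose=5:
    emit(2) @ H0 ⇒ out+=2
    H0 returns [2, 531441]
    H1 returns [2, 531441]
    H2 returns ([2, 531441], 2)
    H3 returns ([2, 531441], 2)
    H4 returns [([2, 531441], 2)]
  branch[1] choose=6:
    emit(2) @ H0 ⇒ out+=2
    H0 returns [2, 512000]
    H1 returns [2, 512000]
    H2 returns ([2, 512000], 2)
    H3 returns ([2, 512000], 2)
    H4 returns [([2, 512000], 2)]
= [([2, 531441], 2), ([2, 512000], 2)]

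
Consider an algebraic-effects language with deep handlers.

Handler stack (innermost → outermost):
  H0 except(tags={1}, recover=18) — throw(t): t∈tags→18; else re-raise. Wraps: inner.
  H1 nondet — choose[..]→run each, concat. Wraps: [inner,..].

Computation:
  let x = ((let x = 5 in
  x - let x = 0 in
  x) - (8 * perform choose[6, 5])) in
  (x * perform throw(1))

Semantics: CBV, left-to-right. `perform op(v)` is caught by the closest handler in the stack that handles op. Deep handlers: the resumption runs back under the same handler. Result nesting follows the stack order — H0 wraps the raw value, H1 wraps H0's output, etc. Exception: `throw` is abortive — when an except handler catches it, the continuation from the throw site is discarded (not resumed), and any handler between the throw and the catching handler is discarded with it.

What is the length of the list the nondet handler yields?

Answer: 2

Working:
choose[6, 5] @ H1
  branch[0] choose=6:
    throw(1) @ H0 caught ⇒ 18
    H1 returns [18]
  branch[1] choose=5:
    throw(1) @ H0 caught ⇒ 18
    H1 returns [18]
= [18, 18]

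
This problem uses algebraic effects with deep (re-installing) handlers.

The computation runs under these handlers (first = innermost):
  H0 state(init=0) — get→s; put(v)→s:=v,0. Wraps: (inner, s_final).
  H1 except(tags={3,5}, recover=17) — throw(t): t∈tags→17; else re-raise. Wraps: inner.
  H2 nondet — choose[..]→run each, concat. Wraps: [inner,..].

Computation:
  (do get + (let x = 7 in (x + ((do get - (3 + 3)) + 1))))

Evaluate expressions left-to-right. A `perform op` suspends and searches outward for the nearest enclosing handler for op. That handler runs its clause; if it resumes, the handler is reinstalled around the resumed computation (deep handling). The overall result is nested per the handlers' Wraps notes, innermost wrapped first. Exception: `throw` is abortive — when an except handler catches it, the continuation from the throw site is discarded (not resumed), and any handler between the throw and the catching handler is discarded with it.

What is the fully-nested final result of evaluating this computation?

Answer: [(2, 0)]

Evaluation trace:
get @ H0 ⇒ 0
get @ H0 ⇒ 0
H0 returns (2, 0)
H1 returns (2, 0)
H2 returns [(2, 0)]
= [(2, 0)]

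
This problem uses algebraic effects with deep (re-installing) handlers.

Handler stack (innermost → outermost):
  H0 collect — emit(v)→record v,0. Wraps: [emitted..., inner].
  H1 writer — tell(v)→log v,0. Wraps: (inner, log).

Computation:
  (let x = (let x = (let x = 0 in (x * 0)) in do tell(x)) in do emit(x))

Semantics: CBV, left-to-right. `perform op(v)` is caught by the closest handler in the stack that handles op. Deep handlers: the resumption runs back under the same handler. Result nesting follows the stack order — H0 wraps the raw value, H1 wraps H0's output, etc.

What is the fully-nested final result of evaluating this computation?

Answer: ([0, 0], (0))

Evaluation trace:
tell(0) @ H1 ⇒ log+=0
emit(0) @ H0 ⇒ out+=0
H0 returns [0, 0]
H1 returns ([0, 0], (0))
= ([0, 0], (0))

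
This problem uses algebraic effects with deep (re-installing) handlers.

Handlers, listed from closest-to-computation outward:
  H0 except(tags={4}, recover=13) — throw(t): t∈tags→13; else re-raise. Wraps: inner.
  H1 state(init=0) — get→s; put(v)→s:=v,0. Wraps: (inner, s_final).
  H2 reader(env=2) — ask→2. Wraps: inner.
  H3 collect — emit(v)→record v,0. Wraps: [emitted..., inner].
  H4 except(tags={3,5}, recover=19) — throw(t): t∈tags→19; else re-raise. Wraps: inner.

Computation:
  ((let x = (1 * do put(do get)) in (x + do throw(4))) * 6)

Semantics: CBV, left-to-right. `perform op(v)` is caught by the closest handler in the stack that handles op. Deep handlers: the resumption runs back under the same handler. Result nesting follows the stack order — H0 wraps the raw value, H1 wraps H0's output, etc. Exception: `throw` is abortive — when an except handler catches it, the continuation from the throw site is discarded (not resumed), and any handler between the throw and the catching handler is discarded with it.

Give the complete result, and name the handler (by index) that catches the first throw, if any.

Step-by-step:
get @ H1 ⇒ 0
put(0) @ H1 ⇒ s:=0
throw(4) @ H0 caught ⇒ 13
H1 returns (13, 0)
H2 returns (13, 0)
H3 returns [(13, 0)]
H4 returns [(13, 0)]
= [(13, 0)]

Answer: [(13, 0)] ; first throw caught by: H0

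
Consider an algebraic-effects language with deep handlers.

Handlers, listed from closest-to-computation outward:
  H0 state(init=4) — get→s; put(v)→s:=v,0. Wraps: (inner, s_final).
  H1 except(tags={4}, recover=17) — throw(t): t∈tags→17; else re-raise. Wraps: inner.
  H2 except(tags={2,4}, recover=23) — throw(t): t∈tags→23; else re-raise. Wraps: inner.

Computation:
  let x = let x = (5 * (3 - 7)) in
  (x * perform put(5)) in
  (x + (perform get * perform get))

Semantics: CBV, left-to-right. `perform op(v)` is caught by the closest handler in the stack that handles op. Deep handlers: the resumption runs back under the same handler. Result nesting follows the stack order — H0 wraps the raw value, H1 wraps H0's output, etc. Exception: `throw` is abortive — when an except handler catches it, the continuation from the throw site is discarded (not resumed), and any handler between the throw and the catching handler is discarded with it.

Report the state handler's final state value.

Answer: 5

Evaluation trace:
put(5) @ H0 ⇒ s:=5
get @ H0 ⇒ 5
get @ H0 ⇒ 5
H0 returns (25, 5)
H1 returns (25, 5)
H2 returns (25, 5)
= (25, 5)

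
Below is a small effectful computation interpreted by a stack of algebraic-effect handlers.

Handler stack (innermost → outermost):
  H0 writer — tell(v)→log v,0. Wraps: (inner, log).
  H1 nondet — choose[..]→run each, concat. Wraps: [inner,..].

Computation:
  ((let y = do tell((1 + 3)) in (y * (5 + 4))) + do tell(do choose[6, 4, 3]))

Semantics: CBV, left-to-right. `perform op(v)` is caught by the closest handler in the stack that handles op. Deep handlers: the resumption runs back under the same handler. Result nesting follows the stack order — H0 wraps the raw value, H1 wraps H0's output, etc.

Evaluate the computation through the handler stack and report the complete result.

Evaluation trace:
tell(4) @ H0 ⇒ log+=4
choose[6, 4, 3] @ H1
  branch[0] choose=6:
    tell(6) @ H0 ⇒ log+=6
    H0 returns (0, (4, 6))
    H1 returns [(0, (4, 6))]
  branch[1] choose=4:
    tell(4) @ H0 ⇒ log+=4
    H0 returns (0, (4, 4))
    H1 returns [(0, (4, 4))]
  branch[2] choose=3:
    tell(3) @ H0 ⇒ log+=3
    H0 returns (0, (4, 3))
    H1 returns [(0, (4, 3))]
= [(0, (4, 6)), (0, (4, 4)), (0, (4, 3))]

Answer: [(0, (4, 6)), (0, (4, 4)), (0, (4, 3))]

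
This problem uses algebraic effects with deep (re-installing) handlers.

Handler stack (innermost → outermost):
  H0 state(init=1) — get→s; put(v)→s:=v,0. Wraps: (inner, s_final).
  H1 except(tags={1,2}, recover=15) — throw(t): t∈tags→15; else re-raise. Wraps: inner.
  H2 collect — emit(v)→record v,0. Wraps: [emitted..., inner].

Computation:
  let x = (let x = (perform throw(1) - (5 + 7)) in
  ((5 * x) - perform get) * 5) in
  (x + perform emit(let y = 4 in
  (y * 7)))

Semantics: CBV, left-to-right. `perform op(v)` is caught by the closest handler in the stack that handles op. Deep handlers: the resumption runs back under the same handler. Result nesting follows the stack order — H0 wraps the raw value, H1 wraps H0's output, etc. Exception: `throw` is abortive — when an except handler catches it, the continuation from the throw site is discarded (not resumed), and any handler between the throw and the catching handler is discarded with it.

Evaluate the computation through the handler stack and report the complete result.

Evaluation trace:
throw(1) @ H1 caught ⇒ 15
H2 returns [15]
= [15]

Answer: [15]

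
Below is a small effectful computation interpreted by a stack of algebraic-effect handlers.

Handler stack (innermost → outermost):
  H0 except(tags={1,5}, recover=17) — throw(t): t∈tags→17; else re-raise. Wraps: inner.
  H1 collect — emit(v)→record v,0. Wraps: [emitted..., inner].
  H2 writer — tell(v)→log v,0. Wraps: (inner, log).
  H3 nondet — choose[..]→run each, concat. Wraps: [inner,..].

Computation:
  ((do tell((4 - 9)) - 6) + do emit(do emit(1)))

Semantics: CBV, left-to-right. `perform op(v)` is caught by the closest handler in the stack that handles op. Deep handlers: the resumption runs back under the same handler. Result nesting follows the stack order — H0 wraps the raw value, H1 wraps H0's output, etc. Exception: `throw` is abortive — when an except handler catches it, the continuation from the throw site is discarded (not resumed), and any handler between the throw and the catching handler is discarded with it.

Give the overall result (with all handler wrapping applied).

Working:
tell(-5) @ H2 ⇒ log+=-5
emit(1) @ H1 ⇒ out+=1
emit(0) @ H1 ⇒ out+=0
H0 returns -6
H1 returns [1, 0, -6]
H2 returns ([1, 0, -6], (-5))
H3 returns [([1, 0, -6], (-5))]
= [([1, 0, -6], (-5))]

Answer: [([1, 0, -6], (-5))]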